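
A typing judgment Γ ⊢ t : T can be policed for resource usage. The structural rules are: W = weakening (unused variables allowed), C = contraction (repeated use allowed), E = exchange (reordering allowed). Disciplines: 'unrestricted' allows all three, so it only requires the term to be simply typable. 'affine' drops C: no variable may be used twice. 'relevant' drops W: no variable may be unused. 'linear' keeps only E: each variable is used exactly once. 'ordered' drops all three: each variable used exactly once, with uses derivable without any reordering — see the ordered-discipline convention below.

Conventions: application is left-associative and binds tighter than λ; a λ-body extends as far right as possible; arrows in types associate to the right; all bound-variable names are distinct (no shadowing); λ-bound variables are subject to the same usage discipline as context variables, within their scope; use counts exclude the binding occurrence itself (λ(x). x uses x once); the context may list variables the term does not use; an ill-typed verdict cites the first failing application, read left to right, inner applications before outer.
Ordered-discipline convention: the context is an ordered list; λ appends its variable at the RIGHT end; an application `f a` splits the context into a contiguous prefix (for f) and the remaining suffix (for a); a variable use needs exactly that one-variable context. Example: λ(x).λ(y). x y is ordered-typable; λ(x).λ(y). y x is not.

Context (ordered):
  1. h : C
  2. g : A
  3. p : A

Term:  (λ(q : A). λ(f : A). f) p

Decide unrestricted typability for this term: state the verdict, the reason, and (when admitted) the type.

yes — simply typable at A -> A; W, C, E all held; term : A -> A
use counts: h ×0; g ×0; p ×1; q (bound) ×0; f (bound) ×1
order of uses: f, p
typing: ✓ — A -> A
across the five disciplines: ordered ✗; linear ✗; affine ✓; relevant ✗; unrestricted ✓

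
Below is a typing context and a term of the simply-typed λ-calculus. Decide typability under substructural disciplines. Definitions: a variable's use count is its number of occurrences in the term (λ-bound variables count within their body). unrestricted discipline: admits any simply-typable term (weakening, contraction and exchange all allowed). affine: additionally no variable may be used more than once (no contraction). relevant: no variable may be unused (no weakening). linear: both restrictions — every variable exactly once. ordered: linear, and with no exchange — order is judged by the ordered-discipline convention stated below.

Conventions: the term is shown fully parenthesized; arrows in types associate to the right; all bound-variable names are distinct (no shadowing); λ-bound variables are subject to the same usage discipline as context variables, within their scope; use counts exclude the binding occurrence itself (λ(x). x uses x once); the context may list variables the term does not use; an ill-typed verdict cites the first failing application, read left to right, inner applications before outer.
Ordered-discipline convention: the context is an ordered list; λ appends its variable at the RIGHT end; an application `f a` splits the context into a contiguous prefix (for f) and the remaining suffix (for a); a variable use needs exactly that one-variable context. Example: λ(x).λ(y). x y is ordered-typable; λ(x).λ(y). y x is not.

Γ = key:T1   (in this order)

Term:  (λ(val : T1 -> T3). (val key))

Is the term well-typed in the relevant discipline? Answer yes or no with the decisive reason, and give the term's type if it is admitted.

yes — none of key, val goes unused; term : (T1 -> T3) -> T3
variable uses: key ×1; val [bound] ×1
order of uses: val, key
typing: well-typed — term : (T1 -> T3) -> T3
summary: ordered ✗ | linear ✓ | affine ✓ | relevant ✓ | unrestricted ✓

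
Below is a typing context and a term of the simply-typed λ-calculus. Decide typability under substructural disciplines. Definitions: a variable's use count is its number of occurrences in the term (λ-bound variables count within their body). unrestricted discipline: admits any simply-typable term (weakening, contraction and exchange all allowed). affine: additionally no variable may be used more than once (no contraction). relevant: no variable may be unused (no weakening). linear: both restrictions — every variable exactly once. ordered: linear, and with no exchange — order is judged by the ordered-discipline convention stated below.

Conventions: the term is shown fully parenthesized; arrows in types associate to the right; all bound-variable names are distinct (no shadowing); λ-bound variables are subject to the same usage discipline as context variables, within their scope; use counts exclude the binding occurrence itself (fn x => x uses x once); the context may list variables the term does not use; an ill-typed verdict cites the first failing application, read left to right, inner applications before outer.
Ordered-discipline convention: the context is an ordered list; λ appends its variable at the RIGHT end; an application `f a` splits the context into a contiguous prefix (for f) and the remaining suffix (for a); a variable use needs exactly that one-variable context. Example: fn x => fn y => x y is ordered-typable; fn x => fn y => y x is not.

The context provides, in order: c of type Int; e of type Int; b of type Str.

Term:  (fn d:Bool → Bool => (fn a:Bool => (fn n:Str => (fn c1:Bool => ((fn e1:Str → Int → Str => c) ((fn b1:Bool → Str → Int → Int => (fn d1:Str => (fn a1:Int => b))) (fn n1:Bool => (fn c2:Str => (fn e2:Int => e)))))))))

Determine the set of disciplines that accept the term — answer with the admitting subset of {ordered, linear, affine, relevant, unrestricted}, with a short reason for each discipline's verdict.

admitting disciplines: affine, unrestricted
usage: c ×1; e ×1; b ×1; d [bound] ×0; a [bound] ×0; n [bound] ×0; c1 [bound] ×0; e1 [bound] ×0; b1 [bound] ×0; d1 [bound] ×0; a1 [bound] ×0; n1 [bound] ×0; c2 [bound] ×0; e2 [bound] ×0
order of uses: c, b, e
typing: ✓ — (Bool → Bool) → Bool → Str → Bool → Int
ordered: ✗ — needs weakening: d, a, n, c1, e1, b1, d1, a1, n1, c2, e2 unused
linear: ✗ — needs weakening: d, a, n, c1, e1, b1, d1, a1, n1, c2, e2 unused
affine: ✓ — none of c, e, b, d, a, n, c1, e1, b1, d1, a1, n1, c2, e2 used more than once
relevant: ✗ — needs weakening: d, a, n, c1, e1, b1, d1, a1, n1, c2, e2 unused
unrestricted: ✓ — typability at (Bool → Bool) → Bool → Str → Bool → Int is all that's needed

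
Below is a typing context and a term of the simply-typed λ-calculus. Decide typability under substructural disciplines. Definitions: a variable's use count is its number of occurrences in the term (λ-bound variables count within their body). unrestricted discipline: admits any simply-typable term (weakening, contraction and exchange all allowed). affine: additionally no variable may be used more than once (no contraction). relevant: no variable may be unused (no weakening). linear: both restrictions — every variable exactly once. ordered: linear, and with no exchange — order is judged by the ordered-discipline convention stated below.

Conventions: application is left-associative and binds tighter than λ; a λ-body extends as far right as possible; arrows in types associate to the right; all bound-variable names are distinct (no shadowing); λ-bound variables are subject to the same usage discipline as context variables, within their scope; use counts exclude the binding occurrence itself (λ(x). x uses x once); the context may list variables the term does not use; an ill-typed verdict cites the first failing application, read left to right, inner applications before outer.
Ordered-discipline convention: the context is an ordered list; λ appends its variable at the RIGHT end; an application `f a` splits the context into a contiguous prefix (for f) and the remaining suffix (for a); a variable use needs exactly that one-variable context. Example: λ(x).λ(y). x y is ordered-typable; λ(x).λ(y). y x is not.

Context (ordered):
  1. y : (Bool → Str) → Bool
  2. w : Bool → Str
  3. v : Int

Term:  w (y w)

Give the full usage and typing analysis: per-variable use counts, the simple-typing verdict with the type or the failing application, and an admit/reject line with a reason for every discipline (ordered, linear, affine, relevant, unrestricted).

use counts: y: 1; w: 2; v: 0
use order (left to right): w, y, w
typing: well-typed at Str
ordered: ✗, needs contraction — w ×2; unused: v — weakening required
linear: ✗, needs contraction — w ×2; unused: v — weakening required
affine: ✗, needs contraction — w ×2
relevant: ✗, unused: v — weakening required
unrestricted: ✓, type-checks (Str) and nothing is barred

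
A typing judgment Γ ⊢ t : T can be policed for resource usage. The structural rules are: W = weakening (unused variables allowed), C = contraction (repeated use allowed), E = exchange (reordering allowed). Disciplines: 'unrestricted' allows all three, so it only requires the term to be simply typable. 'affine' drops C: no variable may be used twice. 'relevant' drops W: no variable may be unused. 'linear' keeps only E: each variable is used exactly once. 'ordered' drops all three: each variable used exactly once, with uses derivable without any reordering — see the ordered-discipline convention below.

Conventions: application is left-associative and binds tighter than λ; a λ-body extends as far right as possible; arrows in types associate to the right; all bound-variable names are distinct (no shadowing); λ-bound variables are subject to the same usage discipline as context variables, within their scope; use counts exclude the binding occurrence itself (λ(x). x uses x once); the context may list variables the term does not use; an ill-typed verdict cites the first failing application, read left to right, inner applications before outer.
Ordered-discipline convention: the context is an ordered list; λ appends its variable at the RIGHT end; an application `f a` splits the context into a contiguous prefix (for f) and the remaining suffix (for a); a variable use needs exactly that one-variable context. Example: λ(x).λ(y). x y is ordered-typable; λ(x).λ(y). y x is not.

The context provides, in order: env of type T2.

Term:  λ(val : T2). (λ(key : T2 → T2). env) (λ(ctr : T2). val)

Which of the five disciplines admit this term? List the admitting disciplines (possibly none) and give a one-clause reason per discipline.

admitted in: affine, unrestricted
variable uses: env: 1; val (bound): 1; key (bound): 0; ctr (bound): 0
use order (left to right): env, val
typing: well-typed at T2 → T2
ordered: ✗ — key, ctr never used (weakening)
linear: ✗ — key, ctr never used (weakening)
affine: ✓ — no duplicate uses among env, val, key, ctr
relevant: ✗ — key, ctr never used (weakening)
unrestricted: ✓ — type-checks (T2 → T2) and nothing is barred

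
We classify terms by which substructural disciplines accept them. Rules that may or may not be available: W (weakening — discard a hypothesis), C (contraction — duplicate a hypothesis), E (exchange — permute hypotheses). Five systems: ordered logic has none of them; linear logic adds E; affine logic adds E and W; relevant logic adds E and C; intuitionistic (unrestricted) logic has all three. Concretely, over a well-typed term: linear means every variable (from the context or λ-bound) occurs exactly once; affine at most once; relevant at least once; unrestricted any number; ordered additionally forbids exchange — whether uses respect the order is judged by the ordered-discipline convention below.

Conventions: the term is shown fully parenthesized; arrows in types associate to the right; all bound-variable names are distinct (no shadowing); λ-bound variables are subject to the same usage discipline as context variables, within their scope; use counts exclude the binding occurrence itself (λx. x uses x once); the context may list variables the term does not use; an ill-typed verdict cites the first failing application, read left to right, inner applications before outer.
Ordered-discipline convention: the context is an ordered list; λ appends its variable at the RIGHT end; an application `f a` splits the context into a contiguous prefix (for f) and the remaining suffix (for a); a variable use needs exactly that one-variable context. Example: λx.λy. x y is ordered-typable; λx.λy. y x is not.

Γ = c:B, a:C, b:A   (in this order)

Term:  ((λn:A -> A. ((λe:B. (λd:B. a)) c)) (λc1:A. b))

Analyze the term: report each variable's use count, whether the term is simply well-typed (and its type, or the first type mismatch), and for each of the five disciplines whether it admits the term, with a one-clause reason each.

usage: c: 1×; a: 1×; b: 1×; n [bound]: 0×; e [bound]: 0×; d [bound]: 0×; c1 [bound]: 0×
uses in reading order: a, c, b
typing: well-typed at B -> C
ordered: ✗ — n, e, d, c1 never used (weakening)
linear: ✗ — n, e, d, c1 never used (weakening)
affine: ✓ — no duplicate uses among c, a, b, n, e, d, c1
relevant: ✗ — n, e, d, c1 never used (weakening)
unrestricted: ✓ — typability at B -> C is all that's needed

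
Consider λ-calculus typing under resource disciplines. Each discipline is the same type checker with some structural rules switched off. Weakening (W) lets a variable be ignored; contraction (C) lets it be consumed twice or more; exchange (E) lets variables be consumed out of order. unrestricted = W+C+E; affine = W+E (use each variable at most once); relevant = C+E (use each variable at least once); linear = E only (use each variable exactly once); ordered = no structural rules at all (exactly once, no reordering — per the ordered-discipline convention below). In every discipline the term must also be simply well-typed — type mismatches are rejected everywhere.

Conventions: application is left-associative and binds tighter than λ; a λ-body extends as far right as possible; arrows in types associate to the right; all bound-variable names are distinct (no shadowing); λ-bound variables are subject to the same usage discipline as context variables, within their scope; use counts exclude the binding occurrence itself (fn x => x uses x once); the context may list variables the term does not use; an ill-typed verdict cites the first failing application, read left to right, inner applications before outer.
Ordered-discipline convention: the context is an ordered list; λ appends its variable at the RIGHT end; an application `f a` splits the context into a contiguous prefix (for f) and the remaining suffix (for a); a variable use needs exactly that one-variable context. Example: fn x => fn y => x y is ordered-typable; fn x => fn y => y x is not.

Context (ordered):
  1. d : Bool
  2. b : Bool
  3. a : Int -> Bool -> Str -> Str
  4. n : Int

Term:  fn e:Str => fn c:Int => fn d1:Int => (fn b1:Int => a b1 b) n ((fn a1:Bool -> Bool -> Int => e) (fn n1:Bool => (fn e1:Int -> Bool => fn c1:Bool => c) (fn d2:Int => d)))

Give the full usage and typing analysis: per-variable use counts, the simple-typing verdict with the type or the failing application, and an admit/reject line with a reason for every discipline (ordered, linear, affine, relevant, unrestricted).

use counts: d: 1×; b: 1×; a: 1×; n: 1×; e (λ-bound): 1×; c (λ-bound): 1×; d1 (λ-bound): 0×; b1 (λ-bound): 1×; a1 (λ-bound): 0×; n1 (λ-bound): 0×; e1 (λ-bound): 0×; c1 (λ-bound): 0×; d2 (λ-bound): 0×
left-to-right use order: a, b1, b, n, e, c, d
typing: well-typed — term : Str -> Int -> Int -> Str
ordered: ✗ — d1, a1, n1, e1, c1, d2 never used (weakening)
linear: ✗ — d1, a1, n1, e1, c1, d2 never used (weakening)
affine: ✓ — none of d, b, a, n, e, c, d1, b1, a1, n1, e1, c1, d2 used more than once
relevant: ✗ — d1, a1, n1, e1, c1, d2 never used (weakening)
unrestricted: ✓ — typability at Str -> Int -> Int -> Str is all that's needed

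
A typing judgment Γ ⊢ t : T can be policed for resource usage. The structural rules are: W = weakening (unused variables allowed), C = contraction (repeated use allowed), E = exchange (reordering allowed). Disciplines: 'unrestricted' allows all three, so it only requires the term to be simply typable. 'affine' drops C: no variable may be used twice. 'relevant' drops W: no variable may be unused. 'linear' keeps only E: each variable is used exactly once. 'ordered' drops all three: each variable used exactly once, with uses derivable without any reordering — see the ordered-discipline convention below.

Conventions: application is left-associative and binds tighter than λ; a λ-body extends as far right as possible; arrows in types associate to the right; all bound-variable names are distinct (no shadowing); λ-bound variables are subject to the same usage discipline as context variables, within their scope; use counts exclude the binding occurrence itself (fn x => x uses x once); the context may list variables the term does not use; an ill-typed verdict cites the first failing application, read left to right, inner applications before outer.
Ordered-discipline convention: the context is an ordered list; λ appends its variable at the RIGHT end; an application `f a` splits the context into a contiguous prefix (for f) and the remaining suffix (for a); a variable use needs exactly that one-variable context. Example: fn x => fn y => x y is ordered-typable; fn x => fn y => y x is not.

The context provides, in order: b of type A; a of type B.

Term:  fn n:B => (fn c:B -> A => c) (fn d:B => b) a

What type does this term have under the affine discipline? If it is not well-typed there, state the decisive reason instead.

term : B -> A
counts: b: 1; a: 1; n (λ-bound): 0; c (λ-bound): 1; d (λ-bound): 0
order of uses: c, b, a
typing: ✓ — B -> A
per-discipline verdicts: ordered ✗; linear ✗; affine ✓; relevant ✗; unrestricted ✓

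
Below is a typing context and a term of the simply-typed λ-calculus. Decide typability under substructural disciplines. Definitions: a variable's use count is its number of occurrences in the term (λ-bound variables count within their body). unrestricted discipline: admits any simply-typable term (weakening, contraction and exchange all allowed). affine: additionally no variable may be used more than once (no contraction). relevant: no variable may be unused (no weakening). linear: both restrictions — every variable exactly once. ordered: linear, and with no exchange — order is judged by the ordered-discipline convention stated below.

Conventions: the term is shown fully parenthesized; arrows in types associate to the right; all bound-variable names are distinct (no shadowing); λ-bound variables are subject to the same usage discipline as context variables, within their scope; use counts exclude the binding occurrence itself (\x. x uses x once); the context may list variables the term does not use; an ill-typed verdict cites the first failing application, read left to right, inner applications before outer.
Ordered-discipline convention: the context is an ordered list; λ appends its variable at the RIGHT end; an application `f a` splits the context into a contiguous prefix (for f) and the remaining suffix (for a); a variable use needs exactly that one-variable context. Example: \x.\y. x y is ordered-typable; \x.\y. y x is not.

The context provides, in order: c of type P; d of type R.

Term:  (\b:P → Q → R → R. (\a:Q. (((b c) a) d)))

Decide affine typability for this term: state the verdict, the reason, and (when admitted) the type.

yes — at most one use each (c, d, b, a); term : (P → Q → R → R) → Q → R
use counts: c: 1×, d: 1×, b (bound): 1×, a (bound): 1×
use order (left to right): b, c, a, d
typing: well-typed at (P → Q → R → R) → Q → R
all disciplines: ordered ✗, linear ✓, affine ✓, relevant ✓, unrestricted ✓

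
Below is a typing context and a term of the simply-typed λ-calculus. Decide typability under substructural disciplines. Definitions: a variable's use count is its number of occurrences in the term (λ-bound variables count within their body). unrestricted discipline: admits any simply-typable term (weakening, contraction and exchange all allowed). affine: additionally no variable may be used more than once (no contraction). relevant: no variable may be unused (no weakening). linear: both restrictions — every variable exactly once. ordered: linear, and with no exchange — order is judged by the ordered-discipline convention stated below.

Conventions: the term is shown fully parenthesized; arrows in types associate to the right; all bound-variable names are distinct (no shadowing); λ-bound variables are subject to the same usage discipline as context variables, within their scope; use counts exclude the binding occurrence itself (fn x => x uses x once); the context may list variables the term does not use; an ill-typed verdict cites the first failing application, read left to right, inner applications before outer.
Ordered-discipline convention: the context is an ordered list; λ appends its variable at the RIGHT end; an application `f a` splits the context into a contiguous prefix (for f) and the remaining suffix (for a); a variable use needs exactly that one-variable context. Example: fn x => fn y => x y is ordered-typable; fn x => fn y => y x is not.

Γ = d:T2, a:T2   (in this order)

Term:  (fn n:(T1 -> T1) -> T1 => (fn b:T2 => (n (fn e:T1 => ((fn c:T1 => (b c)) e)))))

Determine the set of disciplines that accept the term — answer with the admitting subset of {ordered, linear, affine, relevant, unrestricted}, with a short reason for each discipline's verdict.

admitted in: none
counts: d: 0; a: 0; n [bound]: 1; b [bound]: 1; e [bound]: 1; c [bound]: 1
uses in reading order: n, b, c, e
typing: ill-typed: non-function type T2 applied to an argument
ordered: ✗, a type mismatch blocks all five
linear: ✗, the type mismatch rejects it
affine: ✗, not simply typable
relevant: ✗, fails simple typing
unrestricted: ✗, a type mismatch blocks all five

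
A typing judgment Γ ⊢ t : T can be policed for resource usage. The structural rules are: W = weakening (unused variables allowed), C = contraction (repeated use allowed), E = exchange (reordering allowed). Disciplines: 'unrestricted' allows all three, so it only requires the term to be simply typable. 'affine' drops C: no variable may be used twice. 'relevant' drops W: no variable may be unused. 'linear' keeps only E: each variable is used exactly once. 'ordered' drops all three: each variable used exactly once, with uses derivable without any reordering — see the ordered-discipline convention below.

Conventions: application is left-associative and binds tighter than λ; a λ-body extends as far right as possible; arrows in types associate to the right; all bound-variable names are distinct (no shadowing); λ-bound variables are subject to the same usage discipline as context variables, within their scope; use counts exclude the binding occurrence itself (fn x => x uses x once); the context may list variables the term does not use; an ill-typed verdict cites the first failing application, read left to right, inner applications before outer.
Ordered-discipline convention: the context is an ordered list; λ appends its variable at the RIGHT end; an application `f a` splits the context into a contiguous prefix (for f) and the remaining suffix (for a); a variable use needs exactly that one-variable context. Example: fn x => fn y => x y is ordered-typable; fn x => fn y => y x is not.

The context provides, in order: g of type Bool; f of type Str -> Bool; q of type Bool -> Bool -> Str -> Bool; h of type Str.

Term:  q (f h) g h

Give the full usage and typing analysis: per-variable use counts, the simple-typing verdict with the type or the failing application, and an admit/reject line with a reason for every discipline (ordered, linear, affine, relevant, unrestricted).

variable uses: g: 1×, f: 1×, q: 1×, h: 2×
use order (left to right): q, f, h, g, h
typing: the term checks, with type Bool
ordered: ✗, uses contraction: h ×2
linear: ✗, uses contraction: h ×2
affine: ✗, uses contraction: h ×2
relevant: ✓, every one of g, f, q, h appears
unrestricted: ✓, well-typed at Bool; no restrictions here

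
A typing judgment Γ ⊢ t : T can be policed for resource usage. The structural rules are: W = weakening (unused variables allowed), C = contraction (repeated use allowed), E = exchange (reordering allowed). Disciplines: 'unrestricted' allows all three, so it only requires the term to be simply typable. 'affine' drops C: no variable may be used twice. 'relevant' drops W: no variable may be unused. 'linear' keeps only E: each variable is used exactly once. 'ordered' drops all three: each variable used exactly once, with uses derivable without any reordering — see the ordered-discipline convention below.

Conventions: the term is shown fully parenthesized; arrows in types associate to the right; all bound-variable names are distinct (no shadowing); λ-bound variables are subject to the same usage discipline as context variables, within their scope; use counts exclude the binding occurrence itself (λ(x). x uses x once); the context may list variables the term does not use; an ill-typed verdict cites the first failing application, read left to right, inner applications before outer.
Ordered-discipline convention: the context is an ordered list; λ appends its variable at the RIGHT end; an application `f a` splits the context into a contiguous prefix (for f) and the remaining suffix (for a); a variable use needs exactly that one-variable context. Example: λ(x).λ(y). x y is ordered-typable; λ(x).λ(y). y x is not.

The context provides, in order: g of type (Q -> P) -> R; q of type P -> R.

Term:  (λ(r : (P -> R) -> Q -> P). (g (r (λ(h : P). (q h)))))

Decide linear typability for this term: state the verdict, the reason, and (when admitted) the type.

yes — g, q, r, h: one use apiece; term : ((P -> R) -> Q -> P) -> R
usage: g ×1, q ×1, r [bound] ×1, h [bound] ×1
order of uses: g, r, q, h
typing: ✓ — ((P -> R) -> Q -> P) -> R
all disciplines: ordered ✗ | linear ✓ | affine ✓ | relevant ✓ | unrestricted ✓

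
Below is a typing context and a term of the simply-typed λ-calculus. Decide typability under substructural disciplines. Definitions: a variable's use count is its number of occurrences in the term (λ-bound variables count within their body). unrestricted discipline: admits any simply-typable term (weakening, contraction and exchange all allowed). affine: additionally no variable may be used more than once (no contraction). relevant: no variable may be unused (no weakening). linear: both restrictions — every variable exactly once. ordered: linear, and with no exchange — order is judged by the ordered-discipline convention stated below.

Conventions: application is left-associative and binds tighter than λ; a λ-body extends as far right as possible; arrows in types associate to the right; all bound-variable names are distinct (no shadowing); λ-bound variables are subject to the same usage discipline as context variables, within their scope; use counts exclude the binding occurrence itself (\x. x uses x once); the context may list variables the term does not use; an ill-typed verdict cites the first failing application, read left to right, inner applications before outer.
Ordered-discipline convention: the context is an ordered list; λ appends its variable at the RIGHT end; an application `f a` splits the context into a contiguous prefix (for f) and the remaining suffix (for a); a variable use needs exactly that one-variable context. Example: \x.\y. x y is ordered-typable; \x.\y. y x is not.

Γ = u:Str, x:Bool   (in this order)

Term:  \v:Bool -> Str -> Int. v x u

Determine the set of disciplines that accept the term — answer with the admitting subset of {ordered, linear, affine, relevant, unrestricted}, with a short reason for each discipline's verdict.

accepted by: linear, affine, relevant, unrestricted
use counts: u: 1×; x: 1×; v [bound]: 1×
left-to-right use order: v, x, u
typing: the term checks, with type (Bool -> Str -> Int) -> Int
ordered: ✗, no contiguous prefix/suffix split fits v, x, u
linear: ✓, single use per variable (u, x, v)
affine: ✓, u, x, v: no repeats, contraction unneeded
relevant: ✓, u, x, v: all used, weakening unneeded
unrestricted: ✓, typability at (Bool -> Str -> Int) -> Int is all that's needed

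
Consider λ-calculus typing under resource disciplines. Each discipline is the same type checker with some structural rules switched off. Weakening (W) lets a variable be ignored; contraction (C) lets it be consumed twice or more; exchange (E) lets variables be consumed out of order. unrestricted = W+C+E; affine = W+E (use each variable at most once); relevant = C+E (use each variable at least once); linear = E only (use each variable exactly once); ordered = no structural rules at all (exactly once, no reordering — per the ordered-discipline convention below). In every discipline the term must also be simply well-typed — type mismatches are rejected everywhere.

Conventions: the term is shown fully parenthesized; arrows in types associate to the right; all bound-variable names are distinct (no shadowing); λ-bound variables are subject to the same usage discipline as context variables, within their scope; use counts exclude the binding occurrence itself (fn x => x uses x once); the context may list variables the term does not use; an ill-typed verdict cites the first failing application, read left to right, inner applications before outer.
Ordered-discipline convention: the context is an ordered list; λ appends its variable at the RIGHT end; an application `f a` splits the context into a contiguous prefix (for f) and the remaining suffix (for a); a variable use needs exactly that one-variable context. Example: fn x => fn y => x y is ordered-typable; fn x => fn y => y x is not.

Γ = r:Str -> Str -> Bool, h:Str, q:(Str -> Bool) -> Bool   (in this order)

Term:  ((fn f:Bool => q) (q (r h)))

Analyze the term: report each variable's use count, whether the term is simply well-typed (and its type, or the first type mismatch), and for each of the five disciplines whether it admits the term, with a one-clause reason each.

counts: r=1, h=1, q=2, f (λ-bound)=0
order of uses: q, q, r, h
typing: ✓ — (Str -> Bool) -> Bool
ordered: ✗ — q ×2 used more than once (contraction); f never used (weakening)
linear: ✗ — q ×2 used more than once (contraction); f never used (weakening)
affine: ✗ — q ×2 used more than once (contraction)
relevant: ✗ — f never used (weakening)
unrestricted: ✓ — typability at (Str -> Bool) -> Bool is all that's needed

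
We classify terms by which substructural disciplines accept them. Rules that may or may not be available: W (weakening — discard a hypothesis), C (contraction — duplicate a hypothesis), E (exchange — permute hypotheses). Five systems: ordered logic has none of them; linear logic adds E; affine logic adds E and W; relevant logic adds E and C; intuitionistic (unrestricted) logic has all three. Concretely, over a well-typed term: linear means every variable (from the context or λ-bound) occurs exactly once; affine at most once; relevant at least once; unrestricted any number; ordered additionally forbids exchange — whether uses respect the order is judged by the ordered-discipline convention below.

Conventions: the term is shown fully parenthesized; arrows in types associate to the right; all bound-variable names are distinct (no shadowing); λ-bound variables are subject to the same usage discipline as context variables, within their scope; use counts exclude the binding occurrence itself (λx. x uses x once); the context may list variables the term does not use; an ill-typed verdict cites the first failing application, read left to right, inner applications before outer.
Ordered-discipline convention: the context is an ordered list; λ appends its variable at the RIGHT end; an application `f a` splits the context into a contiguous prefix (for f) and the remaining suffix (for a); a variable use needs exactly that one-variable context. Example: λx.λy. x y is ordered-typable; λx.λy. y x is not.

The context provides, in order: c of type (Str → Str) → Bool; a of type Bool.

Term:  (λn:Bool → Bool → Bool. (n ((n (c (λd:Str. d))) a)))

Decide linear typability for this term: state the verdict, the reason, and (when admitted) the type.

no — uses contraction: n ×2
counts: c: 1×; a: 1×; n (λ-bound): 2×; d (λ-bound): 1×
use order (left to right): n, n, c, d, a
typing: well-typed — term : (Bool → Bool → Bool) → Bool → Bool
summary: ordered ✗ · linear ✗ · affine ✗ · relevant ✓ · unrestricted ✓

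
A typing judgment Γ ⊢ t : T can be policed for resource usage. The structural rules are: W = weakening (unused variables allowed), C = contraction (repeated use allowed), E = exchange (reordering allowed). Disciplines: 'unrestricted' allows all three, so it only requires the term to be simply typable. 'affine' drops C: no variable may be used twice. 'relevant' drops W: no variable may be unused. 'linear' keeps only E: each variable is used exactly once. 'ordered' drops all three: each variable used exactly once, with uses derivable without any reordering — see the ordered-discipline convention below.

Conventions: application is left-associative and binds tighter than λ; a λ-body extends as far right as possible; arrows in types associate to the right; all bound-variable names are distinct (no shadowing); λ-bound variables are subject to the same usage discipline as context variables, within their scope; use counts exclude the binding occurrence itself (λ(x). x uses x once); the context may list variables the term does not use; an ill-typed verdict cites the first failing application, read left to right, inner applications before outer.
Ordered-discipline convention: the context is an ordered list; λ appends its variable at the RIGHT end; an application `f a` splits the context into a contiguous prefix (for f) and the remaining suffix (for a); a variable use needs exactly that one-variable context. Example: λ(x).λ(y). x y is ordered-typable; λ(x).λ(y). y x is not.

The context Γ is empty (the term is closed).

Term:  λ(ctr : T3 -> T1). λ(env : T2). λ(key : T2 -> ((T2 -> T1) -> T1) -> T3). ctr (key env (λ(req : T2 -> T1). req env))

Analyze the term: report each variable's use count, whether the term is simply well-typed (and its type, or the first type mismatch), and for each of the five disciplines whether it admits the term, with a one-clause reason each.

use counts: ctr (λ-bound): 1; env (λ-bound): 2; key (λ-bound): 1; req (λ-bound): 1
uses in reading order: ctr, key, env, req, env
typing: the term checks, with type (T3 -> T1) -> T2 -> (T2 -> ((T2 -> T1) -> T1) -> T3) -> T1
ordered: ✗ — env ×2 used more than once (contraction)
linear: ✗ — env ×2 used more than once (contraction)
affine: ✗ — env ×2 used more than once (contraction)
relevant: ✓ — every one of ctr, env, key, req appears
unrestricted: ✓ — typability at (T3 -> T1) -> T2 -> (T2 -> ((T2 -> T1) -> T1) -> T3) -> T1 is all that's needed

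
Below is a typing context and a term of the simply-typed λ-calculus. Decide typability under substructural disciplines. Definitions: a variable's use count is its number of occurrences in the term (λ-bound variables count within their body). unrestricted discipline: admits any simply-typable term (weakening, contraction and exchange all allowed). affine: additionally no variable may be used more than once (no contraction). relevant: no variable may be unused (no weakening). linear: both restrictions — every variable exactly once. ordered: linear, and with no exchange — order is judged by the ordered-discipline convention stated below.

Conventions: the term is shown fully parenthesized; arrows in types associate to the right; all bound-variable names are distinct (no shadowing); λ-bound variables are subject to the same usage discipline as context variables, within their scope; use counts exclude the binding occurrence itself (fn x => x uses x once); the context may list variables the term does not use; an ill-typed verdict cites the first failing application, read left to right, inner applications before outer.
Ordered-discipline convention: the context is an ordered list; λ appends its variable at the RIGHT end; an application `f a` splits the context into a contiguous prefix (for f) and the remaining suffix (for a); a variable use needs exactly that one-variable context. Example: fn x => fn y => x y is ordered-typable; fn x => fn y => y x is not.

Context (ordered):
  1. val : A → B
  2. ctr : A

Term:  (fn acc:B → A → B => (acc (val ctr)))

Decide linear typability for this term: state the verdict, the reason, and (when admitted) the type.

yes — each of val, ctr, acc used exactly once; term : (B → A → B) → A → B
usage: val=1, ctr=1, acc (λ-bound)=1
use order (left to right): acc, val, ctr
typing: well-typed — term : (B → A → B) → A → B
per-discipline verdicts: ordered ✗ | linear ✓ | affine ✓ | relevant ✓ | unrestricted ✓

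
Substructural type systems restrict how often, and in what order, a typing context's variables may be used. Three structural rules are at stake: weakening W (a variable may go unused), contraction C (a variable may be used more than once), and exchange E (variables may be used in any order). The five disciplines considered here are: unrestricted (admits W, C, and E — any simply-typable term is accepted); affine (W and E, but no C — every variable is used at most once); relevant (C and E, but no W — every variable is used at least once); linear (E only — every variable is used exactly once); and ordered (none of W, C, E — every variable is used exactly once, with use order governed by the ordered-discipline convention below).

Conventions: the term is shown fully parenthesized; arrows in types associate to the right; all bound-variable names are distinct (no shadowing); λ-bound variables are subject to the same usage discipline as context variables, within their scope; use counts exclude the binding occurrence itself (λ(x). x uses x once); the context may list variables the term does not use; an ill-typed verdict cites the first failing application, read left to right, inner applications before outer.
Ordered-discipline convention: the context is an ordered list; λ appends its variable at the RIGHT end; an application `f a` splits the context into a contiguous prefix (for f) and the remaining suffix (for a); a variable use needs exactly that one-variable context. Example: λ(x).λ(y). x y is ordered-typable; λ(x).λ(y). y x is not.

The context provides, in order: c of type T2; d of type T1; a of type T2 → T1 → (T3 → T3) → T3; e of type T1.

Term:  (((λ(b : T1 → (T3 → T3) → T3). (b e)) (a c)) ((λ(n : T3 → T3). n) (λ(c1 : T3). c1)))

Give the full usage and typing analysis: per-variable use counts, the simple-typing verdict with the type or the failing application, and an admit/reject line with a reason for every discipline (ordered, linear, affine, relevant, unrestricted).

use counts: c: 1×, d: 0×, a: 1×, e: 1×, b (λ-bound): 1×, n (λ-bound): 1×, c1 (λ-bound): 1×
order of uses: b, e, a, c, n, c1
typing: well-typed — term : T3
ordered: ✗, d never used (weakening)
linear: ✗, d never used (weakening)
affine: ✓, at most one use each (c, d, a, e, b, n, c1)
relevant: ✗, d never used (weakening)
unrestricted: ✓, typability at T3 is all that's needed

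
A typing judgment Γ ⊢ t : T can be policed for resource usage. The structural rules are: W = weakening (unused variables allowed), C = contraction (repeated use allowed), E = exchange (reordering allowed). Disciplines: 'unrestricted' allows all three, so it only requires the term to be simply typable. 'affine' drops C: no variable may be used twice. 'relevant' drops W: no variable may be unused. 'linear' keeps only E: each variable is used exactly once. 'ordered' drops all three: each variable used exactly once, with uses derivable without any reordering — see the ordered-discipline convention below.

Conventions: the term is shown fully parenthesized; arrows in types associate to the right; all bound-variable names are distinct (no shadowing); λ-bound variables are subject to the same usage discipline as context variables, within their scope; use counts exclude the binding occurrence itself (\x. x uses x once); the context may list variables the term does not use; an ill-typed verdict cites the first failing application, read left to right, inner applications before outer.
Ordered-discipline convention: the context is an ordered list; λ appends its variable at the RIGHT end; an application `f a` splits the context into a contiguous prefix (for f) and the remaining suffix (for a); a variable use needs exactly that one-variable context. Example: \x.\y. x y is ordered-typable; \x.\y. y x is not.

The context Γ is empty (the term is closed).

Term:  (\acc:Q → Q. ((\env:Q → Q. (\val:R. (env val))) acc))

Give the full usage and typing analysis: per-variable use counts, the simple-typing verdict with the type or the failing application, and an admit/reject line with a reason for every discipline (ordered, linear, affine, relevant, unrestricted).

variable uses: acc (bound): 1×; env (bound): 1×; val (bound): 1×
use order (left to right): env, val, acc
typing: ill-typed: argument of type R where Q is required
ordered ✗ (fails simple typing)
linear ✗ (a type mismatch blocks all five)
affine ✗ (the type mismatch rejects it)
relevant ✗ (not simply typable)
unrestricted ✗ (fails simple typing)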